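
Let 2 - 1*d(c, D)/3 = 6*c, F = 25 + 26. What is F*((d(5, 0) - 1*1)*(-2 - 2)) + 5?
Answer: 17345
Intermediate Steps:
F = 51
d(c, D) = 6 - 18*c
F*((d(5, 0) - 1*1)*(-2 - 2)) + 5 = 51*(((6 - 18*5) - 1*1)*(-2 - 2)) + 5 = 51*(((6 - 90) - 1)*(-4)) + 5 = 51*((-84 - 1)*(-4)) + 5 = 51*(-85*(-4)) + 5 = 51*340 + 5 = 17340 + 5 = 17345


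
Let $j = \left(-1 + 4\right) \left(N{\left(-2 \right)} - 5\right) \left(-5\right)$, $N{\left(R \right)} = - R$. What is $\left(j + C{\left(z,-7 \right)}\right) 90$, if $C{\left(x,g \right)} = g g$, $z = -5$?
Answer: $8460$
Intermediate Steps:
$j = 45$ ($j = \left(-1 + 4\right) \left(\left(-1\right) \left(-2\right) - 5\right) \left(-5\right) = 3 \left(2 - 5\right) \left(-5\right) = 3 \left(\left(-3\right) \left(-5\right)\right) = 3 \cdot 15 = 45$)
$C{\left(x,g \right)} = g^{2}$
$\left(j + C{\left(z,-7 \right)}\right) 90 = \left(45 + \left(-7\right)^{2}\right) 90 = \left(45 + 49\right) 90 = 94 \cdot 90 = 8460$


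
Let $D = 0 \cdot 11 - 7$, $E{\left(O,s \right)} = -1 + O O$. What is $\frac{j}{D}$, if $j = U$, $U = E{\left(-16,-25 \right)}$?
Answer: $- \frac{255}{7} \approx -36.429$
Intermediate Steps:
$E{\left(O,s \right)} = -1 + O^{2}$
$U = 255$ ($U = -1 + \left(-16\right)^{2} = -1 + 256 = 255$)
$j = 255$
$D = -7$ ($D = 0 - 7 = -7$)
$\frac{j}{D} = \frac{255}{-7} = 255 \left(- \frac{1}{7}\right) = - \frac{255}{7}$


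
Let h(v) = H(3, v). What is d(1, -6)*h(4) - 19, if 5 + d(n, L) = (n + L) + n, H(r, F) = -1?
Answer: -10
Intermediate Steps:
h(v) = -1
d(n, L) = -5 + L + 2*n (d(n, L) = -5 + ((n + L) + n) = -5 + ((L + n) + n) = -5 + (L + 2*n) = -5 + L + 2*n)
d(1, -6)*h(4) - 19 = (-5 - 6 + 2*1)*(-1) - 19 = (-5 - 6 + 2)*(-1) - 19 = -9*(-1) - 19 = 9 - 19 = -10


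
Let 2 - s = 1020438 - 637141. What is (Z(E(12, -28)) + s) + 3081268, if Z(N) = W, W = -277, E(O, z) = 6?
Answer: 2697696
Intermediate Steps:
s = -383295 (s = 2 - (1020438 - 637141) = 2 - 1*383297 = 2 - 383297 = -383295)
Z(N) = -277
(Z(E(12, -28)) + s) + 3081268 = (-277 - 383295) + 3081268 = -383572 + 3081268 = 2697696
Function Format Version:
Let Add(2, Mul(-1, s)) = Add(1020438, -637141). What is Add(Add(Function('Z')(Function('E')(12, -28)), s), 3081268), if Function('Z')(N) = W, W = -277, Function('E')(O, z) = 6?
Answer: 2697696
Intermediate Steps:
s = -383295 (s = Add(2, Mul(-1, Add(1020438, -637141))) = Add(2, Mul(-1, 383297)) = Add(2, -383297) = -383295)
Function('Z')(N) = -277
Add(Add(Function('Z')(Function('E')(12, -28)), s), 3081268) = Add(Add(-277, -383295), 3081268) = Add(-383572, 3081268) = 2697696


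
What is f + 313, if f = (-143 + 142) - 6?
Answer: 306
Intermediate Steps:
f = -7 (f = -1 - 6 = -7)
f + 313 = -7 + 313 = 306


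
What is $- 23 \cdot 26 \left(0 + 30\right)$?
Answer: $-17940$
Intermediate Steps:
$- 23 \cdot 26 \left(0 + 30\right) = - 23 \cdot 26 \cdot 30 = \left(-23\right) 780 = -17940$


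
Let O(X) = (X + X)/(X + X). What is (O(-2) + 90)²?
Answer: 8281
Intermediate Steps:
O(X) = 1 (O(X) = (2*X)/((2*X)) = (2*X)*(1/(2*X)) = 1)
(O(-2) + 90)² = (1 + 90)² = 91² = 8281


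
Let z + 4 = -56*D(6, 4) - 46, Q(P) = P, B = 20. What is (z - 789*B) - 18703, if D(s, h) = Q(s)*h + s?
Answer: -36213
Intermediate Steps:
D(s, h) = s + h*s (D(s, h) = s*h + s = h*s + s = s + h*s)
z = -1730 (z = -4 + (-336*(1 + 4) - 46) = -4 + (-336*5 - 46) = -4 + (-56*30 - 46) = -4 + (-1680 - 46) = -4 - 1726 = -1730)
(z - 789*B) - 18703 = (-1730 - 789*20) - 18703 = (-1730 - 15780) - 18703 = -17510 - 18703 = -36213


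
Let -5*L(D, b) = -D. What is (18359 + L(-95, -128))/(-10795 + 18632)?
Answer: 18340/7837 ≈ 2.3402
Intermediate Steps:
L(D, b) = D/5 (L(D, b) = -(-1)*D/5 = D/5)
(18359 + L(-95, -128))/(-10795 + 18632) = (18359 + (1/5)*(-95))/(-10795 + 18632) = (18359 - 19)/7837 = 18340*(1/7837) = 18340/7837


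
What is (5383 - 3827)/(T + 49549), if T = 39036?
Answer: 1556/88585 ≈ 0.017565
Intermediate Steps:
(5383 - 3827)/(T + 49549) = (5383 - 3827)/(39036 + 49549) = 1556/88585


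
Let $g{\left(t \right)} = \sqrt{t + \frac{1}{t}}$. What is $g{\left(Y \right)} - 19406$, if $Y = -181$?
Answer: $-19406 + \frac{i \sqrt{5929922}}{181} \approx -19406.0 + 13.454 i$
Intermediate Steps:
$g{\left(Y \right)} - 19406 = \sqrt{-181 + \frac{1}{-181}} - 19406 = \sqrt{-181 - \frac{1}{181}} - 19406 = \sqrt{- \frac{32762}{181}} - 19406 = \frac{i \sqrt{5929922}}{181} - 19406 = -19406 + \frac{i \sqrt{5929922}}{181}$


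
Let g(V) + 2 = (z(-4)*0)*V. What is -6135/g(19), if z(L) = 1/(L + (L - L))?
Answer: 6135/2 ≈ 3067.5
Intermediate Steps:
z(L) = 1/L (z(L) = 1/(L + 0) = 1/L)
g(V) = -2 (g(V) = -2 + (0/(-4))*V = -2 + (-¼*0)*V = -2 + 0*V = -2 + 0 = -2)
-6135/g(19) = -6135/(-2) = -6135*(-½) = 6135/2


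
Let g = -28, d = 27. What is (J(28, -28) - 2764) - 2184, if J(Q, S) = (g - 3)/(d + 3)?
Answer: -148471/30 ≈ -4949.0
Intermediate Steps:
J(Q, S) = -31/30 (J(Q, S) = (-28 - 3)/(27 + 3) = -31/30)
(J(28, -28) - 2764) - 2184 = (-31/30 - 2764) - 2184 = -82951/30 - 2184 = -148471/30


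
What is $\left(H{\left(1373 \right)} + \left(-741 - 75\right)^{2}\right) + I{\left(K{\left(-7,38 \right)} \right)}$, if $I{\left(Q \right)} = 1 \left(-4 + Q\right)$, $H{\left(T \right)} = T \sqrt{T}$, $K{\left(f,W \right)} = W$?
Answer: $665890 + 1373 \sqrt{1373} \approx 7.1677 \cdot 10^{5}$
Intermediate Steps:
$H{\left(T \right)} = T^{\frac{3}{2}}$
$I{\left(Q \right)} = -4 + Q$
$\left(H{\left(1373 \right)} + \left(-741 - 75\right)^{2}\right) + I{\left(K{\left(-7,38 \right)} \right)} = \left(1373^{\frac{3}{2}} + \left(-741 - 75\right)^{2}\right) + \left(-4 + 38\right) = \left(1373 \sqrt{1373} + \left(-816\right)^{2}\right) + 34 = \left(1373 \sqrt{1373} + 665856\right) + 34 = \left(665856 + 1373 \sqrt{1373}\right) + 34 = 665890 + 1373 \sqrt{1373}$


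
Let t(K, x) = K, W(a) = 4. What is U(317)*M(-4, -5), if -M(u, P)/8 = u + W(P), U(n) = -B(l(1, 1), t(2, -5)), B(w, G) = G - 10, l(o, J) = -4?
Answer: 0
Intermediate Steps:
B(w, G) = -10 + G
U(n) = 8 (U(n) = -(-10 + 2) = -1*(-8) = 8)
M(u, P) = -32 - 8*u (M(u, P) = -8*(u + 4) = -8*(4 + u) = -32 - 8*u)
U(317)*M(-4, -5) = 8*(-32 - 8*(-4)) = 8*(-32 + 32) = 8*0 = 0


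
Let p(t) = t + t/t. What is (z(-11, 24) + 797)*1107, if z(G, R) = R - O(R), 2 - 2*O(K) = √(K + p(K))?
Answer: 1823229/2 ≈ 9.1161e+5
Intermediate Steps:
p(t) = 1 + t (p(t) = t + 1 = 1 + t)
O(K) = 1 - √(1 + 2*K)/2 (O(K) = 1 - √(K + (1 + K))/2 = 1 - √(1 + 2*K)/2)
z(G, R) = -1 + R + √(1 + 2*R)/2 (z(G, R) = R - (1 - √(1 + 2*R)/2) = R + (-1 + √(1 + 2*R)/2) = -1 + R + √(1 + 2*R)/2)
(z(-11, 24) + 797)*1107 = ((-1 + 24 + √(1 + 2*24)/2) + 797)*1107 = ((-1 + 24 + √(1 + 48)/2) + 797)*1107 = ((-1 + 24 + √49/2) + 797)*1107 = ((-1 + 24 + (½)*7) + 797)*1107 = ((-1 + 24 + 7/2) + 797)*1107 = (53/2 + 797)*1107 = (1647/2)*1107 = 1823229/2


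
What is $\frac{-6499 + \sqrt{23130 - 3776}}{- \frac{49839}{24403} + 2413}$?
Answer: $- \frac{158595097}{58834600} + \frac{24403 \sqrt{19354}}{58834600} \approx -2.6379$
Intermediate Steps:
$\frac{-6499 + \sqrt{23130 - 3776}}{- \frac{49839}{24403} + 2413} = \frac{-6499 + \sqrt{19354}}{\left(-49839\right) \frac{1}{24403} + 2413} = \frac{-6499 + \sqrt{19354}}{- \frac{49839}{24403} + 2413} = \frac{-6499 + \sqrt{19354}}{\frac{58834600}{24403}} = \left(-6499 + \sqrt{19354}\right) \frac{24403}{58834600} = - \frac{158595097}{58834600} + \frac{24403 \sqrt{19354}}{58834600}$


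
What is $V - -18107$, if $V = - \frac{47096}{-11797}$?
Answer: $\frac{213655375}{11797} \approx 18111.0$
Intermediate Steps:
$V = \frac{47096}{11797}$ ($V = \left(-47096\right) \left(- \frac{1}{11797}\right) = \frac{47096}{11797} \approx 3.9922$)
$V - -18107 = \frac{47096}{11797} - -18107 = \frac{47096}{11797} + 18107 = \frac{213655375}{11797}$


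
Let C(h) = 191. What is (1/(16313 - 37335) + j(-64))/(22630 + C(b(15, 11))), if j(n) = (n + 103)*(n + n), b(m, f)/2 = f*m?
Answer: -104941825/479743062 ≈ -0.21875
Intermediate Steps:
b(m, f) = 2*f*m (b(m, f) = 2*(f*m) = 2*f*m)
j(n) = 2*n*(103 + n) (j(n) = (103 + n)*(2*n) = 2*n*(103 + n))
(1/(16313 - 37335) + j(-64))/(22630 + C(b(15, 11))) = (1/(16313 - 37335) + 2*(-64)*(103 - 64))/(22630 + 191) = (1/(-21022) + 2*(-64)*39)/22821 = (-1/21022 - 4992)*(1/22821) = -104941825/21022*1/22821 = -104941825/479743062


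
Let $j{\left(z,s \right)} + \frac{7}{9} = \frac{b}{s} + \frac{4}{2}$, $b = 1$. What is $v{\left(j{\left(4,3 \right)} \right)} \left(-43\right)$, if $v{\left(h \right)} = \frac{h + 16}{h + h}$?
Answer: $- \frac{3397}{14} \approx -242.64$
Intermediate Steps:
$j{\left(z,s \right)} = \frac{11}{9} + \frac{1}{s}$ ($j{\left(z,s \right)} = - \frac{7}{9} + \left(1 \frac{1}{s} + \frac{4}{2}\right) = - \frac{7}{9} + \left(\frac{1}{s} + 4 \cdot \frac{1}{2}\right) = - \frac{7}{9} + \left(\frac{1}{s} + 2\right) = - \frac{7}{9} + \left(2 + \frac{1}{s}\right) = \frac{11}{9} + \frac{1}{s}$)
$v{\left(h \right)} = \frac{16 + h}{2 h}$
$v{\left(j{\left(4,3 \right)} \right)} \left(-43\right) = \frac{16 + \left(\frac{11}{9} + \frac{1}{3}\right)}{2 \left(\frac{11}{9} + \frac{1}{3}\right)} \left(-43\right) = \frac{16 + \frac{14}{9}}{2 \cdot \frac{14}{9}} \left(-43\right) = \frac{1}{2} \cdot \frac{9}{14} \cdot \frac{158}{9} \left(-43\right) = \frac{79}{14} \left(-43\right) = - \frac{3397}{14}$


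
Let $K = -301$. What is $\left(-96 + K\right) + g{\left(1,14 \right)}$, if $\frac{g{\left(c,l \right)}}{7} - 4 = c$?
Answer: $-362$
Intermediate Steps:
$g{\left(c,l \right)} = 28 + 7 c$
$\left(-96 + K\right) + g{\left(1,14 \right)} = \left(-96 - 301\right) + \left(28 + 7 \cdot 1\right) = -397 + \left(28 + 7\right) = -397 + 35 = -362$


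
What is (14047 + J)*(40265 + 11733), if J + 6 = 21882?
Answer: 1867924154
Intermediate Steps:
J = 21876 (J = -6 + 21882 = 21876)
(14047 + J)*(40265 + 11733) = (14047 + 21876)*(40265 + 11733) = 35923*51998 = 1867924154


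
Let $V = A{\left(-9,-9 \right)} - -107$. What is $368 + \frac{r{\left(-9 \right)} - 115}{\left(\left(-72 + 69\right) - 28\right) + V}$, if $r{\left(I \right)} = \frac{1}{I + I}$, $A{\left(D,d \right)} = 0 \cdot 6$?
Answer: $\frac{26387}{72} \approx 366.49$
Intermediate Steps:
$A{\left(D,d \right)} = 0$
$V = 107$ ($V = 0 - -107 = 0 + 107 = 107$)
$r{\left(I \right)} = \frac{1}{2 I}$
$368 + \frac{r{\left(-9 \right)} - 115}{\left(\left(-72 + 69\right) - 28\right) + V} = 368 + \frac{\frac{1}{2 \left(-9\right)} - 115}{\left(\left(-72 + 69\right) - 28\right) + 107} = 368 + \frac{\frac{1}{2} \left(- \frac{1}{9}\right) - 115}{\left(-3 - 28\right) + 107} = 368 + \frac{- \frac{1}{18} - 115}{-31 + 107} = 368 - \frac{2071}{18 \cdot 76} = 368 - \frac{109}{72} = \frac{26387}{72}$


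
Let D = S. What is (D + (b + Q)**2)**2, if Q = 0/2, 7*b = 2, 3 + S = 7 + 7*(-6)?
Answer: 3452164/2401 ≈ 1437.8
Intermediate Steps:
S = -38 (S = -3 + (7 + 7*(-6)) = -3 + (7 - 42) = -3 - 35 = -38)
b = 2/7 (b = (1/7)*2 = 2/7 ≈ 0.28571)
D = -38
Q = 0 (Q = 0*(1/2) = 0)
(D + (b + Q)**2)**2 = (-38 + (2/7 + 0)**2)**2 = (-38 + (2/7)**2)**2 = (-38 + 4/49)**2 = (-1858/49)**2 = 3452164/2401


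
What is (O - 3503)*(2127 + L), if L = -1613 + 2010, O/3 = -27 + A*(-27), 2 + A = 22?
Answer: -13134896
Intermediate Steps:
A = 20 (A = -2 + 22 = 20)
O = -1701 (O = 3*(-27 + 20*(-27)) = 3*(-27 - 540) = 3*(-567) = -1701)
L = 397
(O - 3503)*(2127 + L) = (-1701 - 3503)*(2127 + 397) = -5204*2524 = -13134896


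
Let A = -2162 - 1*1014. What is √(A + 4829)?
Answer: √1653 ≈ 40.657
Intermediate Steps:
A = -3176 (A = -2162 - 1014 = -3176)
√(A + 4829) = √(-3176 + 4829) = √1653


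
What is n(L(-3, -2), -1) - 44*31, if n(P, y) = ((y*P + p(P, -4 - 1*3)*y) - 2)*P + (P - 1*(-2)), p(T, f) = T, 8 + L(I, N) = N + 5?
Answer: -1407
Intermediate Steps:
L(I, N) = -3 + N (L(I, N) = -8 + (N + 5) = -8 + (5 + N) = -3 + N)
n(P, y) = 2 + P + P*(-2 + 2*P*y) (n(P, y) = ((y*P + P*y) - 2)*P + (P - 1*(-2)) = ((P*y + P*y) - 2)*P + (P + 2) = (2*P*y - 2)*P + (2 + P) = (-2 + 2*P*y)*P + (2 + P) = P*(-2 + 2*P*y) + (2 + P) = 2 + P + P*(-2 + 2*P*y))
n(L(-3, -2), -1) - 44*31 = (2 - (-3 - 2) + 2*(-1)*(-3 - 2)**2) - 44*31 = (2 - 1*(-5) + 2*(-1)*(-5)**2) - 1364 = (2 + 5 + 2*(-1)*25) - 1364 = (2 + 5 - 50) - 1364 = -43 - 1364 = -1407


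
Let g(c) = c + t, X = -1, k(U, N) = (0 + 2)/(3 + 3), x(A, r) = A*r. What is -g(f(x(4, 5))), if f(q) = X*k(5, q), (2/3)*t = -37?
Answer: 335/6 ≈ 55.833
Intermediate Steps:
k(U, N) = 1/3 (k(U, N) = 2/6 = 2*(1/6) = 1/3)
t = -111/2 (t = (3/2)*(-37) = -111/2 ≈ -55.500)
f(q) = -1/3 (f(q) = -1*1/3 = -1/3)
g(c) = -111/2 + c (g(c) = c - 111/2 = -111/2 + c)
-g(f(x(4, 5))) = -(-111/2 - 1/3) = -1*(-335/6) = 335/6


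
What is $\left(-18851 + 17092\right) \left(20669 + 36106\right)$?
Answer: $-99867225$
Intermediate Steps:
$\left(-18851 + 17092\right) \left(20669 + 36106\right) = \left(-1759\right) 56775 = -99867225$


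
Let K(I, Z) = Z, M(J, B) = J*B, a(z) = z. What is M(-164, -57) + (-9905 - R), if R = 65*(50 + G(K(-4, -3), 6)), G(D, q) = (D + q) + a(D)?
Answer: -3807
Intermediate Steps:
M(J, B) = B*J
G(D, q) = q + 2*D (G(D, q) = (D + q) + D = q + 2*D)
R = 3250 (R = 65*(50 + (6 + 2*(-3))) = 65*(50 + (6 - 6)) = 65*(50 + 0) = 65*50 = 3250)
M(-164, -57) + (-9905 - R) = -57*(-164) + (-9905 - 1*3250) = 9348 + (-9905 - 3250) = 9348 - 13155 = -3807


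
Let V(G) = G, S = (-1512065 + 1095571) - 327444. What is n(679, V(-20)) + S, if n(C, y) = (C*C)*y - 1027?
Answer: -9965785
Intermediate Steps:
S = -743938 (S = -416494 - 327444 = -743938)
n(C, y) = -1027 + y*C**2 (n(C, y) = C**2*y - 1027 = y*C**2 - 1027 = -1027 + y*C**2)
n(679, V(-20)) + S = (-1027 - 20*679**2) - 743938 = (-1027 - 20*461041) - 743938 = (-1027 - 9220820) - 743938 = -9221847 - 743938 = -9965785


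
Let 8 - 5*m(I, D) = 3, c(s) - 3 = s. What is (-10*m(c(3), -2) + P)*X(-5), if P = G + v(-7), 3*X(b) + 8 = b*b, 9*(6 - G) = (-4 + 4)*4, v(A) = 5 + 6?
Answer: 119/3 ≈ 39.667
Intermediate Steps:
c(s) = 3 + s
v(A) = 11
G = 6 (G = 6 - (-4 + 4)*4/9 = 6 - 0*4 = 6 - ⅑*0 = 6 + 0 = 6)
X(b) = -8/3 + b²/3 (X(b) = -8/3 + (b*b)/3 = -8/3 + b²/3)
m(I, D) = 1 (m(I, D) = 8/5 - ⅕*3 = 8/5 - ⅗ = 1)
P = 17 (P = 6 + 11 = 17)
(-10*m(c(3), -2) + P)*X(-5) = (-10*1 + 17)*(-8/3 + (⅓)*(-5)²) = (-10 + 17)*(-8/3 + (⅓)*25) = 7*(-8/3 + 25/3) = 7*(17/3) = 119/3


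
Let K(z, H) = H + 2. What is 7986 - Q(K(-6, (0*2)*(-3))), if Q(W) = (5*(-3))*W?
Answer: 8016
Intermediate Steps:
K(z, H) = 2 + H
Q(W) = -15*W
7986 - Q(K(-6, (0*2)*(-3))) = 7986 - (-15)*(2 + (0*2)*(-3)) = 7986 - (-15)*(2 + 0*(-3)) = 7986 - (-15)*(2 + 0) = 7986 - (-15)*2 = 7986 - 1*(-30) = 7986 + 30 = 8016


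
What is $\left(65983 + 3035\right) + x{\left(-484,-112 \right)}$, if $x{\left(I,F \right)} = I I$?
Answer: $303274$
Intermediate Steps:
$x{\left(I,F \right)} = I^{2}$
$\left(65983 + 3035\right) + x{\left(-484,-112 \right)} = \left(65983 + 3035\right) + \left(-484\right)^{2} = 69018 + 234256 = 303274$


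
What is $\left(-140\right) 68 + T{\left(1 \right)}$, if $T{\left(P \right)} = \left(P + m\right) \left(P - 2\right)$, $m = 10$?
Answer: $-9531$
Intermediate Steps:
$T{\left(P \right)} = \left(-2 + P\right) \left(10 + P\right)$ ($T{\left(P \right)} = \left(P + 10\right) \left(P - 2\right) = \left(10 + P\right) \left(-2 + P\right) = \left(-2 + P\right) \left(10 + P\right)$)
$\left(-140\right) 68 + T{\left(1 \right)} = \left(-140\right) 68 + \left(-20 + 1^{2} + 8 \cdot 1\right) = -9520 + \left(-20 + 1 + 8\right) = -9520 - 11 = -9531$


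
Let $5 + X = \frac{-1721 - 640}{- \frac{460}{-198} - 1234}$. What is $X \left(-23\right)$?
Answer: $\frac{8646643}{121936} \approx 70.911$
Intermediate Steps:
$X = - \frac{375941}{121936}$ ($X = -5 + \frac{-1721 - 640}{- \frac{460}{-198} - 1234} = -5 - \frac{2361}{\left(-460\right) \left(- \frac{1}{198}\right) - 1234} = -5 - \frac{2361}{\frac{230}{99} - 1234} = -5 - \frac{2361}{- \frac{121936}{99}} = -5 - - \frac{233739}{121936} = -5 + \frac{233739}{121936} = - \frac{375941}{121936} \approx -3.0831$)
$X \left(-23\right) = \left(- \frac{375941}{121936}\right) \left(-23\right) = \frac{8646643}{121936}$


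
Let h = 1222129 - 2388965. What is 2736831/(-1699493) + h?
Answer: -1983032350979/1699493 ≈ -1.1668e+6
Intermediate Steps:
h = -1166836
2736831/(-1699493) + h = 2736831/(-1699493) - 1166836 = 2736831*(-1/1699493) - 1166836 = -2736831/1699493 - 1166836 = -1983032350979/1699493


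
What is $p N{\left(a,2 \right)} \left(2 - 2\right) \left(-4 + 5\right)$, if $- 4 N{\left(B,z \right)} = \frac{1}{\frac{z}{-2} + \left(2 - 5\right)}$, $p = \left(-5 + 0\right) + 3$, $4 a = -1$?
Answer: $0$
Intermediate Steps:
$a = - \frac{1}{4}$ ($a = \frac{1}{4} \left(-1\right) = - \frac{1}{4} \approx -0.25$)
$p = -2$ ($p = -5 + 3 = -2$)
$N{\left(B,z \right)} = - \frac{1}{4 \left(-3 - \frac{z}{2}\right)}$ ($N{\left(B,z \right)} = - \frac{1}{4 \left(\frac{z}{-2} + \left(2 - 5\right)\right)} = - \frac{1}{4 \left(z \left(- \frac{1}{2}\right) + \left(2 - 5\right)\right)} = - \frac{1}{4 \left(- \frac{z}{2} - 3\right)} = - \frac{1}{4 \left(-3 - \frac{z}{2}\right)}$)
$p N{\left(a,2 \right)} \left(2 - 2\right) \left(-4 + 5\right) = - 2 \frac{1}{2 \left(6 + 2\right)} \left(2 - 2\right) \left(-4 + 5\right) = - 2 \frac{1}{2 \cdot 8} \cdot 0 \cdot 1 = - 2 \cdot \frac{1}{2} \cdot \frac{1}{8} \cdot 0 = \left(-2\right) \frac{1}{16} \cdot 0 = \left(- \frac{1}{8}\right) 0 = 0$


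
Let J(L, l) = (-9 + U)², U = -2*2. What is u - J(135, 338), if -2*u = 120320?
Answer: -60329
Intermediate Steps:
u = -60160 (u = -½*120320 = -60160)
U = -4
J(L, l) = 169 (J(L, l) = (-9 - 4)² = (-13)² = 169)
u - J(135, 338) = -60160 - 1*169 = -60160 - 169 = -60329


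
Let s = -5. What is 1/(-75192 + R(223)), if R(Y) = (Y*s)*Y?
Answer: -1/323837 ≈ -3.0880e-6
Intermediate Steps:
R(Y) = -5*Y**2 (R(Y) = (Y*(-5))*Y = (-5*Y)*Y = -5*Y**2)
1/(-75192 + R(223)) = 1/(-75192 - 5*223**2) = 1/(-75192 - 5*49729) = 1/(-75192 - 248645) = 1/(-323837) = -1/323837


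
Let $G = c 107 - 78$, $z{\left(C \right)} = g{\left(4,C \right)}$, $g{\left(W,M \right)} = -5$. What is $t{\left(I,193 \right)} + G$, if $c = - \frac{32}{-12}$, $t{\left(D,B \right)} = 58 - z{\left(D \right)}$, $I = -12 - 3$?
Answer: $\frac{811}{3} \approx 270.33$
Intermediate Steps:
$z{\left(C \right)} = -5$
$I = -15$
$t{\left(D,B \right)} = 63$ ($t{\left(D,B \right)} = 58 - -5 = 58 + 5 = 63$)
$c = \frac{8}{3}$ ($c = \left(-32\right) \left(- \frac{1}{12}\right) = \frac{8}{3} \approx 2.6667$)
$G = \frac{622}{3}$ ($G = \frac{8}{3} \cdot 107 - 78 = \frac{856}{3} - 78 = \frac{622}{3} \approx 207.33$)
$t{\left(I,193 \right)} + G = 63 + \frac{622}{3} = \frac{811}{3}$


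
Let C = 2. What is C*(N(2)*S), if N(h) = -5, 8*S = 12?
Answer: -15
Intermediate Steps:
S = 3/2 (S = (⅛)*12 = 3/2 ≈ 1.5000)
C*(N(2)*S) = 2*(-5*3/2) = 2*(-15/2) = -15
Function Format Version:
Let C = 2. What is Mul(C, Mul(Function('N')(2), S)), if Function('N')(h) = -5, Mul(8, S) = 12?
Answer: -15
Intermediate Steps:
S = Rational(3, 2) (S = Mul(Rational(1, 8), 12) = Rational(3, 2) ≈ 1.5000)
Mul(C, Mul(Function('N')(2), S)) = Mul(2, Mul(-5, Rational(3, 2))) = Mul(2, Rational(-15, 2)) = -15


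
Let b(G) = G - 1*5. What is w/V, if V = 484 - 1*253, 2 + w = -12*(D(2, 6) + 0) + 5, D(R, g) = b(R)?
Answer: 13/77 ≈ 0.16883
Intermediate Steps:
b(G) = -5 + G (b(G) = G - 5 = -5 + G)
D(R, g) = -5 + R
w = 39 (w = -2 + (-12*((-5 + 2) + 0) + 5) = -2 + (-12*(-3 + 0) + 5) = -2 + (-12*(-3) + 5) = -2 + (36 + 5) = -2 + 41 = 39)
V = 231 (V = 484 - 253 = 231)
w/V = 39/231 = 39*(1/231) = 13/77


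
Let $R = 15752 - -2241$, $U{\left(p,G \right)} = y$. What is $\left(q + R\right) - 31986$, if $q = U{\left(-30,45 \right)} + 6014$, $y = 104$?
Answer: $-7875$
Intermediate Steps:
$U{\left(p,G \right)} = 104$
$R = 17993$ ($R = 15752 + 2241 = 17993$)
$q = 6118$ ($q = 104 + 6014 = 6118$)
$\left(q + R\right) - 31986 = \left(6118 + 17993\right) - 31986 = 24111 - 31986 = -7875$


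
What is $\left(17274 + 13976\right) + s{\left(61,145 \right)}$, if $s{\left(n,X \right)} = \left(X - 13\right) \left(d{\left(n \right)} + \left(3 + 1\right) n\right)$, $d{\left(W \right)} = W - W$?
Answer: $63458$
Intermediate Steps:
$d{\left(W \right)} = 0$
$s{\left(n,X \right)} = 4 n \left(-13 + X\right)$ ($s{\left(n,X \right)} = \left(X - 13\right) \left(0 + \left(3 + 1\right) n\right) = \left(-13 + X\right) \left(0 + 4 n\right) = \left(-13 + X\right) 4 n = 4 n \left(-13 + X\right)$)
$\left(17274 + 13976\right) + s{\left(61,145 \right)} = \left(17274 + 13976\right) + 4 \cdot 61 \left(-13 + 145\right) = 31250 + 4 \cdot 61 \cdot 132 = 31250 + 32208 = 63458$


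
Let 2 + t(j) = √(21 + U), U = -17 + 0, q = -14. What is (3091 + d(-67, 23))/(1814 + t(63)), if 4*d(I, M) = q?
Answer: 6175/3628 ≈ 1.7020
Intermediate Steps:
U = -17
d(I, M) = -7/2 (d(I, M) = (¼)*(-14) = -7/2)
t(j) = 0 (t(j) = -2 + √(21 - 17) = -2 + √4 = -2 + 2 = 0)
(3091 + d(-67, 23))/(1814 + t(63)) = (3091 - 7/2)/(1814 + 0) = (6175/2)/1814 = (6175/2)*(1/1814) = 6175/3628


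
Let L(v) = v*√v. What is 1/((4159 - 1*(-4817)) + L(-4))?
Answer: 561/5035540 + I/10071080 ≈ 0.00011141 + 9.9294e-8*I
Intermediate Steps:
L(v) = v^(3/2)
1/((4159 - 1*(-4817)) + L(-4)) = 1/((4159 - 1*(-4817)) + (-4)^(3/2)) = 1/((4159 + 4817) - 8*I) = 1/(8976 - 8*I) = (8976 + 8*I)/80568640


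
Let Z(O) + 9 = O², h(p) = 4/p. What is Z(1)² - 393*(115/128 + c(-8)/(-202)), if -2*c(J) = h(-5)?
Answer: -18636211/64640 ≈ -288.31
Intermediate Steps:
Z(O) = -9 + O²
c(J) = ⅖ (c(J) = -2/(-5) = -2*(-1)/5 = -½*(-⅘) = ⅖)
Z(1)² - 393*(115/128 + c(-8)/(-202)) = (-9 + 1²)² - 393*(115/128 + (⅖)/(-202)) = (-9 + 1)² - 393*(115*(1/128) + (⅖)*(-1/202)) = (-8)² - 393*(115/128 - 1/505) = 64 - 393*57947/64640 = 64 - 22773171/64640 = -18636211/64640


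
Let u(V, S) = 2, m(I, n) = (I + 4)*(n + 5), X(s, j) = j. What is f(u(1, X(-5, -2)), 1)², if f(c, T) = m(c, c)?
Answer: 1764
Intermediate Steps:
m(I, n) = (4 + I)*(5 + n)
f(c, T) = 20 + c² + 9*c (f(c, T) = 20 + 4*c + 5*c + c*c = 20 + 4*c + 5*c + c² = 20 + c² + 9*c)
f(u(1, X(-5, -2)), 1)² = (20 + 2² + 9*2)² = (20 + 4 + 18)² = 42² = 1764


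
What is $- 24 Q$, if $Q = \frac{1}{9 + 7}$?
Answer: $- \frac{3}{2} \approx -1.5$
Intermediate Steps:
$Q = \frac{1}{16} \approx 0.0625$
$- 24 Q = \left(-24\right) \frac{1}{16} = - \frac{3}{2}$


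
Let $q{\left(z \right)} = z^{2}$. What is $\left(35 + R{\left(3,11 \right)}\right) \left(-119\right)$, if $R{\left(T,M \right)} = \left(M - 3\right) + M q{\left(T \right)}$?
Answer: $-16898$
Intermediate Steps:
$R{\left(T,M \right)} = -3 + M + M T^{2}$ ($R{\left(T,M \right)} = \left(M - 3\right) + M T^{2} = \left(-3 + M\right) + M T^{2} = -3 + M + M T^{2}$)
$\left(35 + R{\left(3,11 \right)}\right) \left(-119\right) = \left(35 + \left(-3 + 11 + 11 \cdot 3^{2}\right)\right) \left(-119\right) = \left(35 + \left(-3 + 11 + 11 \cdot 9\right)\right) \left(-119\right) = \left(35 + \left(-3 + 11 + 99\right)\right) \left(-119\right) = \left(35 + 107\right) \left(-119\right) = 142 \left(-119\right) = -16898$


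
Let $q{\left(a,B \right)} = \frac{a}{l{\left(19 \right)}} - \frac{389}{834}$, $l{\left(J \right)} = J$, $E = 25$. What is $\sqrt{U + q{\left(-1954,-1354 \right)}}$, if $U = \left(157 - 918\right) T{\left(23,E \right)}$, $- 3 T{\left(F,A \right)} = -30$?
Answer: $\frac{i \sqrt{1936778728602}}{15846} \approx 87.825 i$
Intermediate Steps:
$T{\left(F,A \right)} = 10$ ($T{\left(F,A \right)} = \left(- \frac{1}{3}\right) \left(-30\right) = 10$)
$q{\left(a,B \right)} = - \frac{389}{834} + \frac{a}{19}$ ($q{\left(a,B \right)} = \frac{a}{19} - \frac{389}{834} = - \frac{389}{834} + \frac{a}{19}$)
$U = -7610$ ($U = \left(157 - 918\right) 10 = \left(-761\right) 10 = -7610$)
$\sqrt{U + q{\left(-1954,-1354 \right)}} = \sqrt{-7610 + \left(- \frac{389}{834} + \frac{1}{19} \left(-1954\right)\right)} = \sqrt{-7610 - \frac{1637027}{15846}} = \sqrt{- \frac{122225087}{15846}} = \frac{i \sqrt{1936778728602}}{15846}$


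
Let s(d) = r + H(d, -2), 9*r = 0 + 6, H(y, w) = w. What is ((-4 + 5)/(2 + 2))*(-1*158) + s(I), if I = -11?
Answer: -245/6 ≈ -40.833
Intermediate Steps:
r = ⅔ (r = (0 + 6)/9 = (⅑)*6 = ⅔ ≈ 0.66667)
s(d) = -4/3 (s(d) = ⅔ - 2 = -4/3)
((-4 + 5)/(2 + 2))*(-1*158) + s(I) = ((-4 + 5)/(2 + 2))*(-1*158) - 4/3 = (1/4)*(-158) - 4/3 = ((¼)*1)*(-158) - 4/3 = (¼)*(-158) - 4/3 = -79/2 - 4/3 = -245/6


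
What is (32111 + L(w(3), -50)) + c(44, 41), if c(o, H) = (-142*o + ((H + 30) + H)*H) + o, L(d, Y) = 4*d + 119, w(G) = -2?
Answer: 30610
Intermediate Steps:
L(d, Y) = 119 + 4*d
c(o, H) = -141*o + H*(30 + 2*H) (c(o, H) = (-142*o + ((30 + H) + H)*H) + o = (-142*o + (30 + 2*H)*H) + o = (-142*o + H*(30 + 2*H)) + o = -141*o + H*(30 + 2*H))
(32111 + L(w(3), -50)) + c(44, 41) = (32111 + (119 + 4*(-2))) + (-141*44 + 2*41² + 30*41) = (32111 + (119 - 8)) + (-6204 + 2*1681 + 1230) = (32111 + 111) + (-6204 + 3362 + 1230) = 32222 - 1612 = 30610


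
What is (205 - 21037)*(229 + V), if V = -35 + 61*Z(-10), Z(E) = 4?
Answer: -9124416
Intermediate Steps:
V = 209 (V = -35 + 61*4 = -35 + 244 = 209)
(205 - 21037)*(229 + V) = (205 - 21037)*(229 + 209) = -20832*438 = -9124416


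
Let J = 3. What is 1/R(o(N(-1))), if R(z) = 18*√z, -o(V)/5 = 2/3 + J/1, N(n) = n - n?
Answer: -I*√165/990 ≈ -0.012975*I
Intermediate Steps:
N(n) = 0
o(V) = -55/3 (o(V) = -5*(2/3 + 3/1) = -5*(2*(⅓) + 3*1) = -5*(⅔ + 3) = -5*11/3 = -55/3)
1/R(o(N(-1))) = 1/(18*√(-55/3)) = 1/(18*(I*√165/3)) = 1/(6*I*√165) = -I*√165/990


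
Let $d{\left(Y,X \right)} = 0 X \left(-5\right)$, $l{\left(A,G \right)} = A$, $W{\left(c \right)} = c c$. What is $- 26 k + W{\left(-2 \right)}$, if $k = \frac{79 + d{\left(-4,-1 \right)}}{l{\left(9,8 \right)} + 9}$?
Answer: $- \frac{991}{9} \approx -110.11$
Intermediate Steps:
$W{\left(c \right)} = c^{2}$
$d{\left(Y,X \right)} = 0$ ($d{\left(Y,X \right)} = 0 \left(-5\right) = 0$)
$k = \frac{79}{18}$ ($k = \frac{79 + 0}{9 + 9} = \frac{79}{18} \approx 4.3889$)
$- 26 k + W{\left(-2 \right)} = \left(-26\right) \frac{79}{18} + \left(-2\right)^{2} = - \frac{1027}{9} + 4 = - \frac{991}{9}$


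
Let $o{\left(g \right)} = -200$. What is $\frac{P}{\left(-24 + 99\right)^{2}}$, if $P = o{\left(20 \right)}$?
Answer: $- \frac{8}{225} \approx -0.035556$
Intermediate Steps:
$P = -200$
$\frac{P}{\left(-24 + 99\right)^{2}} = - \frac{200}{\left(-24 + 99\right)^{2}} = - \frac{200}{75^{2}} = - \frac{200}{5625} = \left(-200\right) \frac{1}{5625} = - \frac{8}{225}$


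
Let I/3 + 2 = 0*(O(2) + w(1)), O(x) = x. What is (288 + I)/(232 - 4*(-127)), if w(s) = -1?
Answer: 141/370 ≈ 0.38108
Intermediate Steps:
I = -6 (I = -6 + 3*(0*(2 - 1)) = -6 + 3*(0*1) = -6 + 3*0 = -6 + 0 = -6)
(288 + I)/(232 - 4*(-127)) = (288 - 6)/(232 - 4*(-127)) = 282/(232 + 508) = 282/740 = 282*(1/740) = 141/370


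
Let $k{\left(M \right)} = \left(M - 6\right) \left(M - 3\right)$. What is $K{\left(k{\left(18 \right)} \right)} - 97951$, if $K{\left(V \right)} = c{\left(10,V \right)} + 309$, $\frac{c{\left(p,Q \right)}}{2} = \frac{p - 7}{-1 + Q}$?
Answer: $- \frac{17477912}{179} \approx -97642.0$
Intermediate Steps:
$k{\left(M \right)} = \left(-6 + M\right) \left(-3 + M\right)$
$c{\left(p,Q \right)} = \frac{2 \left(-7 + p\right)}{-1 + Q}$ ($c{\left(p,Q \right)} = 2 \frac{p - 7}{-1 + Q} = 2 \frac{-7 + p}{-1 + Q} = \frac{2 \left(-7 + p\right)}{-1 + Q}$)
$K{\left(V \right)} = 309 + \frac{6}{-1 + V}$ ($K{\left(V \right)} = \frac{2 \left(-7 + 10\right)}{-1 + V} + 309 = 2 \frac{1}{-1 + V} 3 + 309 = \frac{6}{-1 + V} + 309 = 309 + \frac{6}{-1 + V}$)
$K{\left(k{\left(18 \right)} \right)} - 97951 = \frac{3 \left(-101 + 103 \left(18 + 18^{2} - 162\right)\right)}{-1 + \left(18 + 18^{2} - 162\right)} - 97951 = \frac{3 \left(-101 + 103 \left(18 + 324 - 162\right)\right)}{-1 + \left(18 + 324 - 162\right)} - 97951 = \frac{3 \left(-101 + 103 \cdot 180\right)}{-1 + 180} - 97951 = \frac{3 \left(-101 + 18540\right)}{179} - 97951 = 3 \cdot \frac{1}{179} \cdot 18439 - 97951 = \frac{55317}{179} - 97951 = - \frac{17477912}{179}$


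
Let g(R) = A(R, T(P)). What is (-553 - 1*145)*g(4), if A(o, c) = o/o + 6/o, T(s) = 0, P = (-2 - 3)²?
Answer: -1745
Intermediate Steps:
P = 25 (P = (-5)² = 25)
A(o, c) = 1 + 6/o
g(R) = (6 + R)/R
(-553 - 1*145)*g(4) = (-553 - 1*145)*((6 + 4)/4) = (-553 - 145)*((¼)*10) = -698*5/2 = -1745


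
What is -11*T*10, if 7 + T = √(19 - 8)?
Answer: 770 - 110*√11 ≈ 405.17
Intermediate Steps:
T = -7 + √11 (T = -7 + √(19 - 8) = -7 + √11 ≈ -3.6834)
-11*T*10 = -11*(-7 + √11)*10 = (77 - 11*√11)*10 = 770 - 110*√11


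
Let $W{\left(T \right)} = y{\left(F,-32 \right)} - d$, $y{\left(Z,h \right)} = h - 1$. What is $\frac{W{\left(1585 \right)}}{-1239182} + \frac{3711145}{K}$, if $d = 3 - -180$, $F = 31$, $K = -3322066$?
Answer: $- \frac{2299033258567}{2058322195006} \approx -1.1169$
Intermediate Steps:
$d = 183$ ($d = 3 + 180 = 183$)
$y{\left(Z,h \right)} = -1 + h$ ($y{\left(Z,h \right)} = h - 1 = -1 + h$)
$W{\left(T \right)} = -216$ ($W{\left(T \right)} = \left(-1 - 32\right) - 183 = -33 - 183 = -216$)
$\frac{W{\left(1585 \right)}}{-1239182} + \frac{3711145}{K} = - \frac{216}{-1239182} + \frac{3711145}{-3322066} = \left(-216\right) \left(- \frac{1}{1239182}\right) + 3711145 \left(- \frac{1}{3322066}\right) = \frac{108}{619591} - \frac{3711145}{3322066} = - \frac{2299033258567}{2058322195006}$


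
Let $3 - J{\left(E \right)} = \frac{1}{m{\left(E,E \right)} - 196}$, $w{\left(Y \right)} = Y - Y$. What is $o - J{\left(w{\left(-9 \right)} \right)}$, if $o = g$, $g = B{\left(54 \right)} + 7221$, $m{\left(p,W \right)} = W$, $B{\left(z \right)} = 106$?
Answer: $\frac{1435503}{196} \approx 7324.0$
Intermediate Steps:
$w{\left(Y \right)} = 0$
$J{\left(E \right)} = 3 - \frac{1}{-196 + E}$ ($J{\left(E \right)} = 3 - \frac{1}{E - 196} = 3 - \frac{1}{-196 + E}$)
$g = 7327$ ($g = 106 + 7221 = 7327$)
$o = 7327$
$o - J{\left(w{\left(-9 \right)} \right)} = 7327 - \frac{-589 + 3 \cdot 0}{-196 + 0} = 7327 - \frac{-589 + 0}{-196} = 7327 - \left(- \frac{1}{196}\right) \left(-589\right) = 7327 - \frac{589}{196} = \frac{1435503}{196}$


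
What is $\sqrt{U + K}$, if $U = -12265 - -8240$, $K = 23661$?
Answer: $2 \sqrt{4909} \approx 140.13$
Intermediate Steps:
$U = -4025$ ($U = -12265 + 8240 = -4025$)
$\sqrt{U + K} = \sqrt{-4025 + 23661} = \sqrt{19636} = 2 \sqrt{4909}$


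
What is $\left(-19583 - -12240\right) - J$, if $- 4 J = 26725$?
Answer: $- \frac{2647}{4} \approx -661.75$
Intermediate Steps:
$J = - \frac{26725}{4}$ ($J = \left(- \frac{1}{4}\right) 26725 = - \frac{26725}{4} \approx -6681.3$)
$\left(-19583 - -12240\right) - J = \left(-19583 - -12240\right) - - \frac{26725}{4} = \left(-19583 + 12240\right) + \frac{26725}{4} = -7343 + \frac{26725}{4} = - \frac{2647}{4}$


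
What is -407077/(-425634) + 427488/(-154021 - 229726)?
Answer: -2339895443/14848706418 ≈ -0.15758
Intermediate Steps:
-407077/(-425634) + 427488/(-154021 - 229726) = -407077*(-1/425634) + 427488/(-383747) = 37007/38694 + 427488*(-1/383747) = 37007/38694 - 427488/383747 = -2339895443/14848706418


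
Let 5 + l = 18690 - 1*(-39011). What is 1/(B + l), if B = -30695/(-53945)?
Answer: 10789/622488283 ≈ 1.7332e-5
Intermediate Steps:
l = 57696 (l = -5 + (18690 - 1*(-39011)) = -5 + (18690 + 39011) = -5 + 57701 = 57696)
B = 6139/10789 (B = -30695*(-1/53945) = 6139/10789 ≈ 0.56901)
1/(B + l) = 1/(6139/10789 + 57696) = 1/(622488283/10789) = 10789/622488283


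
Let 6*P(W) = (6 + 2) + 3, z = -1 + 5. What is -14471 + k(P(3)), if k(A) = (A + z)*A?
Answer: -520571/36 ≈ -14460.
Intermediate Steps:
z = 4
P(W) = 11/6 (P(W) = ((6 + 2) + 3)/6 = (8 + 3)/6 = (⅙)*11 = 11/6)
k(A) = A*(4 + A) (k(A) = (A + 4)*A = (4 + A)*A = A*(4 + A))
-14471 + k(P(3)) = -14471 + 11*(4 + 11/6)/6 = -14471 + (11/6)*(35/6) = -14471 + 385/36 = -520571/36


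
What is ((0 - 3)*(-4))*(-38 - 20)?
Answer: -696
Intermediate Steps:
((0 - 3)*(-4))*(-38 - 20) = -3*(-4)*(-58) = 12*(-58) = -696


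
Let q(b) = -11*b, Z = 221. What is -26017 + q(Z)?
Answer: -28448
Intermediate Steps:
-26017 + q(Z) = -26017 - 11*221 = -26017 - 2431 = -28448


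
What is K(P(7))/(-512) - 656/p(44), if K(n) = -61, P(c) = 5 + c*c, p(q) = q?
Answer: -83297/5632 ≈ -14.790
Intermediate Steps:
P(c) = 5 + c²
K(P(7))/(-512) - 656/p(44) = -61/(-512) - 656/44 = -61*(-1/512) - 656*1/44 = 61/512 - 164/11 = -83297/5632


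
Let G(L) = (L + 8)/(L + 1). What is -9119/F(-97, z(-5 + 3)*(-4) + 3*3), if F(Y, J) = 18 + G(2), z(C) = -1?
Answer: -27357/64 ≈ -427.45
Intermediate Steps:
G(L) = (8 + L)/(1 + L)
F(Y, J) = 64/3 (F(Y, J) = 18 + (8 + 2)/(1 + 2) = 18 + 10/3 = 64/3)
-9119/F(-97, z(-5 + 3)*(-4) + 3*3) = -9119/64/3 = -9119*3/64 = -27357/64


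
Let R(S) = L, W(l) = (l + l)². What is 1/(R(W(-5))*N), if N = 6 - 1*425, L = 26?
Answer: -1/10894 ≈ -9.1794e-5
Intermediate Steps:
W(l) = 4*l² (W(l) = (2*l)² = 4*l²)
N = -419 (N = 6 - 425 = -419)
R(S) = 26
1/(R(W(-5))*N) = 1/(26*(-419)) = (1/26)*(-1/419) = -1/10894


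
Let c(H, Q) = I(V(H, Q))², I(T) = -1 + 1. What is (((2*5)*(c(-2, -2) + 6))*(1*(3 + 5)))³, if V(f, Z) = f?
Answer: 110592000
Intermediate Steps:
I(T) = 0
c(H, Q) = 0 (c(H, Q) = 0² = 0)
(((2*5)*(c(-2, -2) + 6))*(1*(3 + 5)))³ = (((2*5)*(0 + 6))*(1*(3 + 5)))³ = ((10*6)*(1*8))³ = (60*8)³ = 480³ = 110592000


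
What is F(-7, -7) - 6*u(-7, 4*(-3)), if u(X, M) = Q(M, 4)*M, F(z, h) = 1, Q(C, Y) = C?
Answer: -863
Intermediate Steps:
u(X, M) = M² (u(X, M) = M*M = M²)
F(-7, -7) - 6*u(-7, 4*(-3)) = 1 - 6*(4*(-3))² = 1 - 6*(-12)² = 1 - 6*144 = 1 - 864 = -863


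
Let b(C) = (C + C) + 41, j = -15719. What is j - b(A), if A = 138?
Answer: -16036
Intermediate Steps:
b(C) = 41 + 2*C (b(C) = 2*C + 41 = 41 + 2*C)
j - b(A) = -15719 - (41 + 2*138) = -15719 - (41 + 276) = -15719 - 1*317 = -15719 - 317 = -16036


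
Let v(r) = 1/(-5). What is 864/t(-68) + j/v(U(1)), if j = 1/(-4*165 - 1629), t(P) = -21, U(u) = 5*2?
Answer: -13453/327 ≈ -41.141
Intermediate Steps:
U(u) = 10
j = -1/2289 (j = 1/(-660 - 1629) = 1/(-2289) = -1/2289 ≈ -0.00043687)
v(r) = -⅕
864/t(-68) + j/v(U(1)) = 864/(-21) - 1/(2289*(-⅕)) = 864*(-1/21) - 1/2289*(-5) = -288/7 + 5/2289 = -13453/327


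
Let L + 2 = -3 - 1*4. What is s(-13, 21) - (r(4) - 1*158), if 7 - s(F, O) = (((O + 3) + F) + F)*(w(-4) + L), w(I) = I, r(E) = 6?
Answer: 133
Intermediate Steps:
L = -9 (L = -2 + (-3 - 1*4) = -2 + (-3 - 4) = -2 - 7 = -9)
s(F, O) = 46 + 13*O + 26*F (s(F, O) = 7 - (((O + 3) + F) + F)*(-4 - 9) = 7 - (((3 + O) + F) + F)*(-13) = 7 - ((3 + F + O) + F)*(-13) = 7 - (3 + O + 2*F)*(-13) = 7 - (-39 - 26*F - 13*O) = 7 + (39 + 13*O + 26*F) = 46 + 13*O + 26*F)
s(-13, 21) - (r(4) - 1*158) = (46 + 13*21 + 26*(-13)) - (6 - 1*158) = (46 + 273 - 338) - (6 - 158) = -19 - 1*(-152) = -19 + 152 = 133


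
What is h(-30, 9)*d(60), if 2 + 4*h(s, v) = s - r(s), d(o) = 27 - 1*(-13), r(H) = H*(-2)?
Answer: -920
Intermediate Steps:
r(H) = -2*H
d(o) = 40 (d(o) = 27 + 13 = 40)
h(s, v) = -½ + 3*s/4 (h(s, v) = -½ + (s - (-2)*s)/4 = -½ + (s + 2*s)/4 = -½ + (3*s)/4 = -½ + 3*s/4)
h(-30, 9)*d(60) = (-½ + (¾)*(-30))*40 = (-½ - 45/2)*40 = -23*40 = -920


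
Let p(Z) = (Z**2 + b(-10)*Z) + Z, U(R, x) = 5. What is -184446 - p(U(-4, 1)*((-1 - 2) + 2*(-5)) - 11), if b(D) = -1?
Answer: -190222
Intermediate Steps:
p(Z) = Z**2 (p(Z) = (Z**2 - Z) + Z = Z**2)
-184446 - p(U(-4, 1)*((-1 - 2) + 2*(-5)) - 11) = -184446 - (5*((-1 - 2) + 2*(-5)) - 11)**2 = -184446 - (5*(-3 - 10) - 11)**2 = -184446 - (5*(-13) - 11)**2 = -184446 - (-65 - 11)**2 = -184446 - 1*(-76)**2 = -184446 - 1*5776 = -184446 - 5776 = -190222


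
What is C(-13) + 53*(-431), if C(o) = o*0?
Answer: -22843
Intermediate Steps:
C(o) = 0
C(-13) + 53*(-431) = 0 + 53*(-431) = 0 - 22843 = -22843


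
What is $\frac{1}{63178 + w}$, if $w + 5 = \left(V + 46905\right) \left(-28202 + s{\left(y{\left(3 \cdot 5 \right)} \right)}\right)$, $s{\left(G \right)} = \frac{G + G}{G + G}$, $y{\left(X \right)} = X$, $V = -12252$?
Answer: $- \frac{1}{977186080} \approx -1.0233 \cdot 10^{-9}$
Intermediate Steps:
$s{\left(G \right)} = 1$ ($s{\left(G \right)} = \frac{2 G}{2 G} = 2 G \frac{1}{2 G} = 1$)
$w = -977249258$ ($w = -5 + \left(-12252 + 46905\right) \left(-28202 + 1\right) = -5 + 34653 \left(-28201\right) = -5 - 977249253 = -977249258$)
$\frac{1}{63178 + w} = \frac{1}{63178 - 977249258} = \frac{1}{-977186080} = - \frac{1}{977186080}$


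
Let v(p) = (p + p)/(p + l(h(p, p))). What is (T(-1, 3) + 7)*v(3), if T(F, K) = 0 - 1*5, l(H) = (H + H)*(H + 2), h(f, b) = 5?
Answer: 12/73 ≈ 0.16438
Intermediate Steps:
l(H) = 2*H*(2 + H) (l(H) = (2*H)*(2 + H) = 2*H*(2 + H))
T(F, K) = -5 (T(F, K) = 0 - 5 = -5)
v(p) = 2*p/(70 + p) (v(p) = (p + p)/(p + 2*5*(2 + 5)) = (2*p)/(p + 2*5*7) = (2*p)/(p + 70) = (2*p)/(70 + p) = 2*p/(70 + p))
(T(-1, 3) + 7)*v(3) = (-5 + 7)*(2*3/(70 + 3)) = 2*(2*3/73) = 2*(2*3*(1/73)) = 2*(6/73) = 12/73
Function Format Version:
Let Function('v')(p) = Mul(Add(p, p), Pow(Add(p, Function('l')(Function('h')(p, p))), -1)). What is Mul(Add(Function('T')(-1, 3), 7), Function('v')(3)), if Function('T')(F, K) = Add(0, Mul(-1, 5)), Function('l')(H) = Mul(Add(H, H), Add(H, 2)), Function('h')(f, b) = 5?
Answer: Rational(12, 73) ≈ 0.16438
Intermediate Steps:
Function('l')(H) = Mul(2, H, Add(2, H)) (Function('l')(H) = Mul(Mul(2, H), Add(2, H)) = Mul(2, H, Add(2, H)))
Function('T')(F, K) = -5 (Function('T')(F, K) = Add(0, -5) = -5)
Function('v')(p) = Mul(2, p, Pow(Add(70, p), -1)) (Function('v')(p) = Mul(Add(p, p), Pow(Add(p, Mul(2, 5, Add(2, 5))), -1)) = Mul(Mul(2, p), Pow(Add(p, Mul(2, 5, 7)), -1)) = Mul(Mul(2, p), Pow(Add(p, 70), -1)) = Mul(Mul(2, p), Pow(Add(70, p), -1)) = Mul(2, p, Pow(Add(70, p), -1)))
Mul(Add(Function('T')(-1, 3), 7), Function('v')(3)) = Mul(Add(-5, 7), Mul(2, 3, Pow(Add(70, 3), -1))) = Mul(2, Mul(2, 3, Pow(73, -1))) = Mul(2, Mul(2, 3, Rational(1, 73))) = Mul(2, Rational(6, 73)) = Rational(12, 73)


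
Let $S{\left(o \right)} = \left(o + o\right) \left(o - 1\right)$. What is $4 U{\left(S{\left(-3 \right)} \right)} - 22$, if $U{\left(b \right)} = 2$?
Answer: $-14$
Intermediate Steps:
$S{\left(o \right)} = 2 o \left(-1 + o\right)$
$4 U{\left(S{\left(-3 \right)} \right)} - 22 = 4 \cdot 2 - 22 = 8 - 22 = -14$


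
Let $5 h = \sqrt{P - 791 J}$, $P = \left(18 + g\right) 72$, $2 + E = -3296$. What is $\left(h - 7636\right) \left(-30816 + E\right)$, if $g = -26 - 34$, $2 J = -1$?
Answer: $260494504 - \frac{17057 i \sqrt{10514}}{5} \approx 2.6049 \cdot 10^{8} - 3.498 \cdot 10^{5} i$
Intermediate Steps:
$J = - \frac{1}{2}$ ($J = \frac{1}{2} \left(-1\right) = - \frac{1}{2} \approx -0.5$)
$E = -3298$ ($E = -2 - 3296 = -3298$)
$g = -60$
$P = -3024$ ($P = \left(18 - 60\right) 72 = \left(-42\right) 72 = -3024$)
$h = \frac{i \sqrt{10514}}{10}$ ($h = \frac{\sqrt{-3024 - - \frac{791}{2}}}{5} = \frac{\sqrt{-3024 + \frac{791}{2}}}{5} = \frac{\sqrt{- \frac{5257}{2}}}{5} = \frac{\frac{1}{2} i \sqrt{10514}}{5} = \frac{i \sqrt{10514}}{10} \approx 10.254 i$)
$\left(h - 7636\right) \left(-30816 + E\right) = \left(\frac{i \sqrt{10514}}{10} - 7636\right) \left(-30816 - 3298\right) = \left(-7636 + \frac{i \sqrt{10514}}{10}\right) \left(-34114\right) = 260494504 - \frac{17057 i \sqrt{10514}}{5}$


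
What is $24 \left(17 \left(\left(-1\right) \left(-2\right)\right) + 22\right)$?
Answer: $1344$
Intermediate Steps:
$24 \left(17 \left(\left(-1\right) \left(-2\right)\right) + 22\right) = 24 \left(17 \cdot 2 + 22\right) = 24 \left(34 + 22\right) = 24 \cdot 56 = 1344$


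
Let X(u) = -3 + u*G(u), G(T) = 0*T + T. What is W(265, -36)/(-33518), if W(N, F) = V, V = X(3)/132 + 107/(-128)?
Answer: 1113/47193344 ≈ 2.3584e-5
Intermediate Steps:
G(T) = T (G(T) = 0 + T = T)
X(u) = -3 + u² (X(u) = -3 + u*u = -3 + u²)
V = -1113/1408 (V = (-3 + 3²)/132 + 107/(-128) = (-3 + 9)*(1/132) + 107*(-1/128) = 6*(1/132) - 107/128 = 1/22 - 107/128 = -1113/1408 ≈ -0.79048)
W(N, F) = -1113/1408
W(265, -36)/(-33518) = -1113/1408/(-33518) = -1113/1408*(-1/33518) = 1113/47193344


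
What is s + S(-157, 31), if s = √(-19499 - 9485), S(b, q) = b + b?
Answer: -314 + 2*I*√7246 ≈ -314.0 + 170.25*I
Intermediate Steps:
S(b, q) = 2*b
s = 2*I*√7246 (s = √(-28984) = 2*I*√7246 ≈ 170.25*I)
s + S(-157, 31) = 2*I*√7246 + 2*(-157) = 2*I*√7246 - 314 = -314 + 2*I*√7246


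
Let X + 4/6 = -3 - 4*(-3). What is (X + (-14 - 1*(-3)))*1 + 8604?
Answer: 25804/3 ≈ 8601.3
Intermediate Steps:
X = 25/3 (X = -⅔ + (-3 - 4*(-3)) = -⅔ + (-3 + 12) = -⅔ + 9 = 25/3 ≈ 8.3333)
(X + (-14 - 1*(-3)))*1 + 8604 = (25/3 + (-14 - 1*(-3)))*1 + 8604 = (25/3 + (-14 + 3))*1 + 8604 = (25/3 - 11)*1 + 8604 = -8/3*1 + 8604 = -8/3 + 8604 = 25804/3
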